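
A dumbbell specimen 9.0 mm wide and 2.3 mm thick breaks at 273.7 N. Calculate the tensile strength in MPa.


Area = width * thickness = 9.0 * 2.3 = 20.7 mm^2
TS = force / area = 273.7 / 20.7 = 13.22 MPa

13.22 MPa


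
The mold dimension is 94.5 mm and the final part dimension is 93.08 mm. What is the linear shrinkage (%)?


Shrinkage = (mold - part) / mold * 100
= (94.5 - 93.08) / 94.5 * 100
= 1.42 / 94.5 * 100
= 1.5%

1.5%


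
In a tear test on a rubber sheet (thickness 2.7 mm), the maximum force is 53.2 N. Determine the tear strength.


Tear strength = force / thickness
= 53.2 / 2.7
= 19.7 N/mm

19.7 N/mm


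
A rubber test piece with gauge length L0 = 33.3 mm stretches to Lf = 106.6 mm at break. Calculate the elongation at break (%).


Elongation = (Lf - L0) / L0 * 100
= (106.6 - 33.3) / 33.3 * 100
= 73.3 / 33.3 * 100
= 220.1%

220.1%


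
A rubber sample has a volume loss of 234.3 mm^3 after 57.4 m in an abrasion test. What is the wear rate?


Rate = volume_loss / distance
= 234.3 / 57.4
= 4.082 mm^3/m

4.082 mm^3/m


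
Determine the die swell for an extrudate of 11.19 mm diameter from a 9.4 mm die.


Die swell ratio = D_extrudate / D_die
= 11.19 / 9.4
= 1.19

Die swell = 1.19


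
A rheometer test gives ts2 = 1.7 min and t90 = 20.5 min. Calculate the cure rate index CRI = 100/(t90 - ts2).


CRI = 100 / (t90 - ts2)
= 100 / (20.5 - 1.7)
= 100 / 18.8
= 5.32 min^-1

5.32 min^-1


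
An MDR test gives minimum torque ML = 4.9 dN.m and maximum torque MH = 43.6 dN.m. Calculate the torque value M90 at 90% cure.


M90 = ML + 0.9 * (MH - ML)
M90 = 4.9 + 0.9 * (43.6 - 4.9)
M90 = 4.9 + 0.9 * 38.7
M90 = 39.73 dN.m

39.73 dN.m


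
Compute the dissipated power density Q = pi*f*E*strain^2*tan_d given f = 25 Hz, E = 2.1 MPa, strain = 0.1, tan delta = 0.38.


Q = pi * f * E * strain^2 * tan_d
= pi * 25 * 2.1 * 0.1^2 * 0.38
= pi * 25 * 2.1 * 0.0100 * 0.38
= 0.6267

Q = 0.6267


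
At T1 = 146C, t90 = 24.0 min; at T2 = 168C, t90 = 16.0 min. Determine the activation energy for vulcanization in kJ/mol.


T1 = 419.15 K, T2 = 441.15 K
1/T1 - 1/T2 = 1.1898e-04
ln(t1/t2) = ln(24.0/16.0) = 0.4055
Ea = 8.314 * 0.4055 / 1.1898e-04 = 28333.2622 J/mol
Ea = 28.33 kJ/mol

28.33 kJ/mol


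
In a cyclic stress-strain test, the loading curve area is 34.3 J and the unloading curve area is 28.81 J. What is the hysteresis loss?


Hysteresis loss = loading - unloading
= 34.3 - 28.81
= 5.49 J

5.49 J


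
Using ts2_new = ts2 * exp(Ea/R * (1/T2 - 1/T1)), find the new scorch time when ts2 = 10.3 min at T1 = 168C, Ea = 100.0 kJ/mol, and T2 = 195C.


Convert temperatures: T1 = 168 + 273.15 = 441.15 K, T2 = 195 + 273.15 = 468.15 K
ts2_new = 10.3 * exp(100000 / 8.314 * (1/468.15 - 1/441.15))
1/T2 - 1/T1 = -1.3074e-04
ts2_new = 2.14 min

2.14 min


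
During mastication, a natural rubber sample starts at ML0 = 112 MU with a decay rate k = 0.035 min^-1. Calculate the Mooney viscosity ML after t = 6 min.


ML = ML0 * exp(-k * t)
ML = 112 * exp(-0.035 * 6)
ML = 112 * 0.8106
ML = 90.79 MU

90.79 MU


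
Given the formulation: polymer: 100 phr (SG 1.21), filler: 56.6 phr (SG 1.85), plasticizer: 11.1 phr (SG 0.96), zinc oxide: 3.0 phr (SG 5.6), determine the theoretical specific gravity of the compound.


Sum of weights = 170.7
Volume contributions:
  polymer: 100/1.21 = 82.6446
  filler: 56.6/1.85 = 30.5946
  plasticizer: 11.1/0.96 = 11.5625
  zinc oxide: 3.0/5.6 = 0.5357
Sum of volumes = 125.3374
SG = 170.7 / 125.3374 = 1.362

SG = 1.362


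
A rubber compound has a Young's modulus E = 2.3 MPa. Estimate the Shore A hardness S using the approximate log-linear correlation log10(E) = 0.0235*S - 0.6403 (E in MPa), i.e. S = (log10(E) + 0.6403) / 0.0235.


log10(E) = 0.0235*S - 0.6403  =>  S = (log10(E) + 0.6403) / 0.0235
log10(2.3) = 0.361728
S = (0.361728 + 0.6403) / 0.0235 = 1.002028 / 0.0235
S = 42.6

Shore A = 42.6


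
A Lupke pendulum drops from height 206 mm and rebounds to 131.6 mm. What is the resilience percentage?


Resilience = h_rebound / h_drop * 100
= 131.6 / 206 * 100
= 63.9%

63.9%


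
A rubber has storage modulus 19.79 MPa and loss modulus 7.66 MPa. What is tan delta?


tan delta = E'' / E'
= 7.66 / 19.79
= 0.3871

tan delta = 0.3871


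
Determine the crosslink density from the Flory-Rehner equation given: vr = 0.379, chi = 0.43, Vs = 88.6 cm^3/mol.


ln(1 - vr) = ln(1 - 0.379) = -0.4764
Numerator = -((-0.4764) + 0.379 + 0.43 * 0.379^2) = 0.0357
Denominator = 88.6 * (0.379^(1/3) - 0.379/2) = 47.3283
nu = 0.0357 / 47.3283 = 7.5343e-04 mol/cm^3

7.5343e-04 mol/cm^3


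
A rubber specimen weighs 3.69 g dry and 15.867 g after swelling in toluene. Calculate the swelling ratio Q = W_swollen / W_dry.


Q = W_swollen / W_dry
Q = 15.867 / 3.69
Q = 4.3

Q = 4.3


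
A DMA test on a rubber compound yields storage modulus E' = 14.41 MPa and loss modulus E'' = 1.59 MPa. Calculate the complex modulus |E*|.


|E*| = sqrt(E'^2 + E''^2)
= sqrt(14.41^2 + 1.59^2)
= sqrt(207.6481 + 2.5281)
= 14.497 MPa

14.497 MPa


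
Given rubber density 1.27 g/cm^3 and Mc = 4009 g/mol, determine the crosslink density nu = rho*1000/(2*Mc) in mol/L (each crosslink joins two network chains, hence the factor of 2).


nu = rho * 1000 / (2 * Mc)
nu = 1.27 * 1000 / (2 * 4009)
nu = 1270.0 / 8018
nu = 0.1584 mol/L

0.1584 mol/L


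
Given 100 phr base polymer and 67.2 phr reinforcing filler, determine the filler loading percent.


Filler % = filler / (rubber + filler) * 100
= 67.2 / (100 + 67.2) * 100
= 67.2 / 167.2 * 100
= 40.19%

40.19%


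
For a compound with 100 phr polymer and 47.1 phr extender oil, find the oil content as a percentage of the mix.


Oil % = oil / (100 + oil) * 100
= 47.1 / (100 + 47.1) * 100
= 47.1 / 147.1 * 100
= 32.02%

32.02%


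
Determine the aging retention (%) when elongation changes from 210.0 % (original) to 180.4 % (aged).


Retention = aged / original * 100
= 180.4 / 210.0 * 100
= 85.9%

85.9%


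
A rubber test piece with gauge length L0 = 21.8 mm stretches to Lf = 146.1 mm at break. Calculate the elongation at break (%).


Elongation = (Lf - L0) / L0 * 100
= (146.1 - 21.8) / 21.8 * 100
= 124.3 / 21.8 * 100
= 570.2%

570.2%


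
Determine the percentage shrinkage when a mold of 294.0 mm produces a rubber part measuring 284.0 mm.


Shrinkage = (mold - part) / mold * 100
= (294.0 - 284.0) / 294.0 * 100
= 10.0 / 294.0 * 100
= 3.4%

3.4%


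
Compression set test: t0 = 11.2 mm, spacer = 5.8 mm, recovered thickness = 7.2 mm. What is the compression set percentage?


CS = (t0 - recovered) / (t0 - ts) * 100
= (11.2 - 7.2) / (11.2 - 5.8) * 100
= 4.0 / 5.4 * 100
= 74.1%

74.1%


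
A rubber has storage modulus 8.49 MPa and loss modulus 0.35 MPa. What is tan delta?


tan delta = E'' / E'
= 0.35 / 8.49
= 0.0412

tan delta = 0.0412


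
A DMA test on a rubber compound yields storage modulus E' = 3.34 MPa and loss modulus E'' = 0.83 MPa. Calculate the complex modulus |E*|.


|E*| = sqrt(E'^2 + E''^2)
= sqrt(3.34^2 + 0.83^2)
= sqrt(11.1556 + 0.6889)
= 3.442 MPa

3.442 MPa


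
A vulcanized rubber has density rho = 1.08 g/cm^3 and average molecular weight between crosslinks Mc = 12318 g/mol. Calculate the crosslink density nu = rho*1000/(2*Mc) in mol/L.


nu = rho * 1000 / (2 * Mc)
nu = 1.08 * 1000 / (2 * 12318)
nu = 1080.0 / 24636
nu = 0.0438 mol/L

0.0438 mol/L


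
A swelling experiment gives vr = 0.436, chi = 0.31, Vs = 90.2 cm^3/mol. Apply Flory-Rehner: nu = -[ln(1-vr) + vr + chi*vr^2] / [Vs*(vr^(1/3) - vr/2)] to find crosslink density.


ln(1 - vr) = ln(1 - 0.436) = -0.5727
Numerator = -((-0.5727) + 0.436 + 0.31 * 0.436^2) = 0.0778
Denominator = 90.2 * (0.436^(1/3) - 0.436/2) = 48.7331
nu = 0.0778 / 48.7331 = 0.0016 mol/cm^3

0.0016 mol/cm^3


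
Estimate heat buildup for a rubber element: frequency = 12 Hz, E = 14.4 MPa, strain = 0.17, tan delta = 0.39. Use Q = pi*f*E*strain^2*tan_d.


Q = pi * f * E * strain^2 * tan_d
= pi * 12 * 14.4 * 0.17^2 * 0.39
= pi * 12 * 14.4 * 0.0289 * 0.39
= 6.1187

Q = 6.1187


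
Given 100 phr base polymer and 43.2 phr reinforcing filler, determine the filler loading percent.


Filler % = filler / (rubber + filler) * 100
= 43.2 / (100 + 43.2) * 100
= 43.2 / 143.2 * 100
= 30.17%

30.17%


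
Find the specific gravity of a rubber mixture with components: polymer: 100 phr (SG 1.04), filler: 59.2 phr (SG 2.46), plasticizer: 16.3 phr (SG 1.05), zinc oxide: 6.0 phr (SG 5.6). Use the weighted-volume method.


Sum of weights = 181.5
Volume contributions:
  polymer: 100/1.04 = 96.1538
  filler: 59.2/2.46 = 24.0650
  plasticizer: 16.3/1.05 = 15.5238
  zinc oxide: 6.0/5.6 = 1.0714
Sum of volumes = 136.8141
SG = 181.5 / 136.8141 = 1.327

SG = 1.327


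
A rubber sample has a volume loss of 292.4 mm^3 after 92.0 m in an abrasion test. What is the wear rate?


Rate = volume_loss / distance
= 292.4 / 92.0
= 3.178 mm^3/m

3.178 mm^3/m


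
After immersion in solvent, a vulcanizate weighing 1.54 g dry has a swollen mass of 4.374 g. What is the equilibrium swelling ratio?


Q = W_swollen / W_dry
Q = 4.374 / 1.54
Q = 2.84

Q = 2.84


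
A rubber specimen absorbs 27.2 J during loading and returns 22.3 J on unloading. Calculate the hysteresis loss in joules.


Hysteresis loss = loading - unloading
= 27.2 - 22.3
= 4.9 J

4.9 J


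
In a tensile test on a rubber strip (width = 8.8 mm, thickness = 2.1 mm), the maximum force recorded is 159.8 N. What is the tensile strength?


Area = width * thickness = 8.8 * 2.1 = 18.48 mm^2
TS = force / area = 159.8 / 18.48 = 8.65 MPa

8.65 MPa


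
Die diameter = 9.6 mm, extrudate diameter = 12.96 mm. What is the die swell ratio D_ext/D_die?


Die swell ratio = D_extrudate / D_die
= 12.96 / 9.6
= 1.35

Die swell = 1.35


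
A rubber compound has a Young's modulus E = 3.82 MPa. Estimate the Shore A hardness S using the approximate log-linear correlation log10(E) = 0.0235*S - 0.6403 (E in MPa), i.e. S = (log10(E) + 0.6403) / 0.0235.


log10(E) = 0.0235*S - 0.6403  =>  S = (log10(E) + 0.6403) / 0.0235
log10(3.82) = 0.582063
S = (0.582063 + 0.6403) / 0.0235 = 1.222363 / 0.0235
S = 52.0

Shore A = 52.0


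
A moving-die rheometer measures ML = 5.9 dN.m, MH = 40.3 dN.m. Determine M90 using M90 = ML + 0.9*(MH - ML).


M90 = ML + 0.9 * (MH - ML)
M90 = 5.9 + 0.9 * (40.3 - 5.9)
M90 = 5.9 + 0.9 * 34.4
M90 = 36.86 dN.m

36.86 dN.m


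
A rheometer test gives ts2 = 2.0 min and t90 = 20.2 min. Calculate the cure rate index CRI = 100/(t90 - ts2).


CRI = 100 / (t90 - ts2)
= 100 / (20.2 - 2.0)
= 100 / 18.2
= 5.49 min^-1

5.49 min^-1


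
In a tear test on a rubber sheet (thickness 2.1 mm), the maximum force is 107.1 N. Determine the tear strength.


Tear strength = force / thickness
= 107.1 / 2.1
= 51.0 N/mm

51.0 N/mm


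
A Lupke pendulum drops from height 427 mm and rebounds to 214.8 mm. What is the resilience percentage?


Resilience = h_rebound / h_drop * 100
= 214.8 / 427 * 100
= 50.3%

50.3%


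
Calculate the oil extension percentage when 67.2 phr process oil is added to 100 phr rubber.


Oil % = oil / (100 + oil) * 100
= 67.2 / (100 + 67.2) * 100
= 67.2 / 167.2 * 100
= 40.19%

40.19%


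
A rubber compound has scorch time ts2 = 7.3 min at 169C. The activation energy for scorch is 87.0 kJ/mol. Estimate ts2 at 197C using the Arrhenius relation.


Convert temperatures: T1 = 169 + 273.15 = 442.15 K, T2 = 197 + 273.15 = 470.15 K
ts2_new = 7.3 * exp(87000 / 8.314 * (1/470.15 - 1/442.15))
1/T2 - 1/T1 = -1.3470e-04
ts2_new = 1.78 min

1.78 min


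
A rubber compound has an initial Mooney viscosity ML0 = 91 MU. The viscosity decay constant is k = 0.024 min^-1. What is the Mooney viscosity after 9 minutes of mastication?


ML = ML0 * exp(-k * t)
ML = 91 * exp(-0.024 * 9)
ML = 91 * 0.8057
ML = 73.32 MU

73.32 MU


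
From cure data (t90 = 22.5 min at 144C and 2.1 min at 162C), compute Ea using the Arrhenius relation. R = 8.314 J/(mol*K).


T1 = 417.15 K, T2 = 435.15 K
1/T1 - 1/T2 = 9.9161e-05
ln(t1/t2) = ln(22.5/2.1) = 2.3716
Ea = 8.314 * 2.3716 / 9.9161e-05 = 198841.1001 J/mol
Ea = 198.84 kJ/mol

198.84 kJ/mol


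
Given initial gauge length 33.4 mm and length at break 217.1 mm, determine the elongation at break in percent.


Elongation = (Lf - L0) / L0 * 100
= (217.1 - 33.4) / 33.4 * 100
= 183.7 / 33.4 * 100
= 550.0%

550.0%


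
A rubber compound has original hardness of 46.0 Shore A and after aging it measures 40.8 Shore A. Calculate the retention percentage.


Retention = aged / original * 100
= 40.8 / 46.0 * 100
= 88.7%

88.7%


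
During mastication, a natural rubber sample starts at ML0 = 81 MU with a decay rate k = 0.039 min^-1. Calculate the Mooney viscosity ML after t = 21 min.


ML = ML0 * exp(-k * t)
ML = 81 * exp(-0.039 * 21)
ML = 81 * 0.4409
ML = 35.71 MU

35.71 MU


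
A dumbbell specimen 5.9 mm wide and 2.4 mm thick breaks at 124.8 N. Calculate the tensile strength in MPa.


Area = width * thickness = 5.9 * 2.4 = 14.16 mm^2
TS = force / area = 124.8 / 14.16 = 8.81 MPa

8.81 MPa


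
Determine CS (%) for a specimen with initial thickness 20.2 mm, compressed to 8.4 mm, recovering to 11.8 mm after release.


CS = (t0 - recovered) / (t0 - ts) * 100
= (20.2 - 11.8) / (20.2 - 8.4) * 100
= 8.4 / 11.8 * 100
= 71.2%

71.2%


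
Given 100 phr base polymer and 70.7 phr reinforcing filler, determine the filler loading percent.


Filler % = filler / (rubber + filler) * 100
= 70.7 / (100 + 70.7) * 100
= 70.7 / 170.7 * 100
= 41.42%

41.42%


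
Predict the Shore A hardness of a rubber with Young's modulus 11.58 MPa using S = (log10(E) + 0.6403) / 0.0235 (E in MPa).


log10(E) = 0.0235*S - 0.6403  =>  S = (log10(E) + 0.6403) / 0.0235
log10(11.58) = 1.063709
S = (1.063709 + 0.6403) / 0.0235 = 1.704009 / 0.0235
S = 72.5

Shore A = 72.5


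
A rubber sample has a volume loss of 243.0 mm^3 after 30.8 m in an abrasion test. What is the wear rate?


Rate = volume_loss / distance
= 243.0 / 30.8
= 7.89 mm^3/m

7.89 mm^3/m


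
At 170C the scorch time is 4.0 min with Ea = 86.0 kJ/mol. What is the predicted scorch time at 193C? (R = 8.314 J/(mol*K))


Convert temperatures: T1 = 170 + 273.15 = 443.15 K, T2 = 193 + 273.15 = 466.15 K
ts2_new = 4.0 * exp(86000 / 8.314 * (1/466.15 - 1/443.15))
1/T2 - 1/T1 = -1.1134e-04
ts2_new = 1.26 min

1.26 min


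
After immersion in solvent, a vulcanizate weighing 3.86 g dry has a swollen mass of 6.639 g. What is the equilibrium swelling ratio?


Q = W_swollen / W_dry
Q = 6.639 / 3.86
Q = 1.72

Q = 1.72


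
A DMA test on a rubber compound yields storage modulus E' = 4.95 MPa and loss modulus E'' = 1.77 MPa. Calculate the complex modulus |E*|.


|E*| = sqrt(E'^2 + E''^2)
= sqrt(4.95^2 + 1.77^2)
= sqrt(24.5025 + 3.1329)
= 5.257 MPa

5.257 MPa


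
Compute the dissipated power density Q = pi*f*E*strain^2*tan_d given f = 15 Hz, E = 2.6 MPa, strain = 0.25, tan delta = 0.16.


Q = pi * f * E * strain^2 * tan_d
= pi * 15 * 2.6 * 0.25^2 * 0.16
= pi * 15 * 2.6 * 0.0625 * 0.16
= 1.2252

Q = 1.2252


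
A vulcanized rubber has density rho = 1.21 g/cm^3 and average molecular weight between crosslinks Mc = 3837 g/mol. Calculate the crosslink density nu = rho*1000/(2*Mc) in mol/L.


nu = rho * 1000 / (2 * Mc)
nu = 1.21 * 1000 / (2 * 3837)
nu = 1210.0 / 7674
nu = 0.1577 mol/L

0.1577 mol/L


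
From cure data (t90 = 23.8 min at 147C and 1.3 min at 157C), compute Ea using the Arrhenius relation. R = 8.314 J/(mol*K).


T1 = 420.15 K, T2 = 430.15 K
1/T1 - 1/T2 = 5.5332e-05
ln(t1/t2) = ln(23.8/1.3) = 2.9073
Ea = 8.314 * 2.9073 / 5.5332e-05 = 436844.9784 J/mol
Ea = 436.84 kJ/mol

436.84 kJ/mol


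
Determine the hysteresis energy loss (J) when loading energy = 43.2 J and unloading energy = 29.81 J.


Hysteresis loss = loading - unloading
= 43.2 - 29.81
= 13.39 J

13.39 J


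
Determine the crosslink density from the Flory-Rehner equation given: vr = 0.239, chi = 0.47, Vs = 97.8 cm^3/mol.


ln(1 - vr) = ln(1 - 0.239) = -0.2731
Numerator = -((-0.2731) + 0.239 + 0.47 * 0.239^2) = 0.0073
Denominator = 97.8 * (0.239^(1/3) - 0.239/2) = 49.0058
nu = 0.0073 / 49.0058 = 1.4845e-04 mol/cm^3

1.4845e-04 mol/cm^3


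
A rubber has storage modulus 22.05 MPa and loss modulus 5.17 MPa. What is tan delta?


tan delta = E'' / E'
= 5.17 / 22.05
= 0.2345

tan delta = 0.2345


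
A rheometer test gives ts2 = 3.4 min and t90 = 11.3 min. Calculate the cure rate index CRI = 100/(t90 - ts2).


CRI = 100 / (t90 - ts2)
= 100 / (11.3 - 3.4)
= 100 / 7.9
= 12.66 min^-1

12.66 min^-1


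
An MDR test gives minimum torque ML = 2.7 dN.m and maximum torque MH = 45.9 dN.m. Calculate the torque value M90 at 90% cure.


M90 = ML + 0.9 * (MH - ML)
M90 = 2.7 + 0.9 * (45.9 - 2.7)
M90 = 2.7 + 0.9 * 43.2
M90 = 41.58 dN.m

41.58 dN.m


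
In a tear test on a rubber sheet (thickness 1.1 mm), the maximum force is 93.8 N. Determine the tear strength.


Tear strength = force / thickness
= 93.8 / 1.1
= 85.27 N/mm

85.27 N/mm


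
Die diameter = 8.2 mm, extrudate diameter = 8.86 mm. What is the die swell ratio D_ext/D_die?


Die swell ratio = D_extrudate / D_die
= 8.86 / 8.2
= 1.08

Die swell = 1.08


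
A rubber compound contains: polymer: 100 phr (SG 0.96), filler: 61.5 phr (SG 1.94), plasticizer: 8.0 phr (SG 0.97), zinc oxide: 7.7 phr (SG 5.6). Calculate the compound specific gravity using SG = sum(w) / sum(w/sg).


Sum of weights = 177.2
Volume contributions:
  polymer: 100/0.96 = 104.1667
  filler: 61.5/1.94 = 31.7010
  plasticizer: 8.0/0.97 = 8.2474
  zinc oxide: 7.7/5.6 = 1.3750
Sum of volumes = 145.4901
SG = 177.2 / 145.4901 = 1.218

SG = 1.218


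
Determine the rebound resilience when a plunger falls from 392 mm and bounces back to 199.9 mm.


Resilience = h_rebound / h_drop * 100
= 199.9 / 392 * 100
= 51.0%

51.0%


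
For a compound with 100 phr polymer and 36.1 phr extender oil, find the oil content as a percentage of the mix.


Oil % = oil / (100 + oil) * 100
= 36.1 / (100 + 36.1) * 100
= 36.1 / 136.1 * 100
= 26.52%

26.52%


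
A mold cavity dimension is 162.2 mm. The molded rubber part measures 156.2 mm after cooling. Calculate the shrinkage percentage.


Shrinkage = (mold - part) / mold * 100
= (162.2 - 156.2) / 162.2 * 100
= 6.0 / 162.2 * 100
= 3.7%

3.7%


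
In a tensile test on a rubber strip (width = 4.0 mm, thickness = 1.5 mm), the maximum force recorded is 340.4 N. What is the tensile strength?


Area = width * thickness = 4.0 * 1.5 = 6.0 mm^2
TS = force / area = 340.4 / 6.0 = 56.73 MPa

56.73 MPa


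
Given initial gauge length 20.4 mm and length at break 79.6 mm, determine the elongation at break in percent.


Elongation = (Lf - L0) / L0 * 100
= (79.6 - 20.4) / 20.4 * 100
= 59.2 / 20.4 * 100
= 290.2%

290.2%


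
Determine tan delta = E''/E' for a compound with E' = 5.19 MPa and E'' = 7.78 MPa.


tan delta = E'' / E'
= 7.78 / 5.19
= 1.499

tan delta = 1.499


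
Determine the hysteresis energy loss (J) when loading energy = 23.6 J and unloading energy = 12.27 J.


Hysteresis loss = loading - unloading
= 23.6 - 12.27
= 11.33 J

11.33 J


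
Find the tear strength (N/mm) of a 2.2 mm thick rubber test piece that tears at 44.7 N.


Tear strength = force / thickness
= 44.7 / 2.2
= 20.32 N/mm

20.32 N/mm


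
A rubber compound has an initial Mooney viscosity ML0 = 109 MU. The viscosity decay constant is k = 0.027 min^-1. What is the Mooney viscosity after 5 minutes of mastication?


ML = ML0 * exp(-k * t)
ML = 109 * exp(-0.027 * 5)
ML = 109 * 0.8737
ML = 95.24 MU

95.24 MU


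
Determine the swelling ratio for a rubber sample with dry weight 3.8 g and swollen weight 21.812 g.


Q = W_swollen / W_dry
Q = 21.812 / 3.8
Q = 5.74

Q = 5.74


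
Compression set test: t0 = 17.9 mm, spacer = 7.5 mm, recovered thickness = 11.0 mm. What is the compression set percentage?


CS = (t0 - recovered) / (t0 - ts) * 100
= (17.9 - 11.0) / (17.9 - 7.5) * 100
= 6.9 / 10.4 * 100
= 66.3%

66.3%


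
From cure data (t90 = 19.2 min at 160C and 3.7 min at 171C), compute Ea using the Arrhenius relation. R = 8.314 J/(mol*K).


T1 = 433.15 K, T2 = 444.15 K
1/T1 - 1/T2 = 5.7177e-05
ln(t1/t2) = ln(19.2/3.7) = 1.6466
Ea = 8.314 * 1.6466 / 5.7177e-05 = 239423.8919 J/mol
Ea = 239.42 kJ/mol

239.42 kJ/mol


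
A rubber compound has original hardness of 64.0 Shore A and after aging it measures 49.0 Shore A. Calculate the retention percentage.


Retention = aged / original * 100
= 49.0 / 64.0 * 100
= 76.6%

76.6%


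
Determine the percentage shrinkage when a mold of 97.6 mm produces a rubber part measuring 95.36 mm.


Shrinkage = (mold - part) / mold * 100
= (97.6 - 95.36) / 97.6 * 100
= 2.24 / 97.6 * 100
= 2.3%

2.3%


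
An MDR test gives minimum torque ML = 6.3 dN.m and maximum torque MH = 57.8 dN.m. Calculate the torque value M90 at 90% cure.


M90 = ML + 0.9 * (MH - ML)
M90 = 6.3 + 0.9 * (57.8 - 6.3)
M90 = 6.3 + 0.9 * 51.5
M90 = 52.65 dN.m

52.65 dN.m


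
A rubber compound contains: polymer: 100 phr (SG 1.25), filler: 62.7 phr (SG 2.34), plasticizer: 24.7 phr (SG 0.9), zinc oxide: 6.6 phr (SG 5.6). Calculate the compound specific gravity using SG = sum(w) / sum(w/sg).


Sum of weights = 194.0
Volume contributions:
  polymer: 100/1.25 = 80.0000
  filler: 62.7/2.34 = 26.7949
  plasticizer: 24.7/0.9 = 27.4444
  zinc oxide: 6.6/5.6 = 1.1786
Sum of volumes = 135.4179
SG = 194.0 / 135.4179 = 1.433

SG = 1.433


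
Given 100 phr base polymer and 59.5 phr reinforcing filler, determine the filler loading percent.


Filler % = filler / (rubber + filler) * 100
= 59.5 / (100 + 59.5) * 100
= 59.5 / 159.5 * 100
= 37.3%

37.3%


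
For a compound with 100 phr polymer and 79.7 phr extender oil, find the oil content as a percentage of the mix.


Oil % = oil / (100 + oil) * 100
= 79.7 / (100 + 79.7) * 100
= 79.7 / 179.7 * 100
= 44.35%

44.35%


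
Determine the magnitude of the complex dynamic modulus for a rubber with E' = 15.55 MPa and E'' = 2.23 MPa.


|E*| = sqrt(E'^2 + E''^2)
= sqrt(15.55^2 + 2.23^2)
= sqrt(241.8025 + 4.9729)
= 15.709 MPa

15.709 MPa


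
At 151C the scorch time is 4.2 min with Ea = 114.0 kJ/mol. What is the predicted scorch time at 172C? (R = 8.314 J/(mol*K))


Convert temperatures: T1 = 151 + 273.15 = 424.15 K, T2 = 172 + 273.15 = 445.15 K
ts2_new = 4.2 * exp(114000 / 8.314 * (1/445.15 - 1/424.15))
1/T2 - 1/T1 = -1.1122e-04
ts2_new = 0.91 min

0.91 min


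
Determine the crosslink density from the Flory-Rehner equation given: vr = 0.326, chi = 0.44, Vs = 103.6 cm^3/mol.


ln(1 - vr) = ln(1 - 0.326) = -0.3945
Numerator = -((-0.3945) + 0.326 + 0.44 * 0.326^2) = 0.0218
Denominator = 103.6 * (0.326^(1/3) - 0.326/2) = 54.4147
nu = 0.0218 / 54.4147 = 3.9996e-04 mol/cm^3

3.9996e-04 mol/cm^3


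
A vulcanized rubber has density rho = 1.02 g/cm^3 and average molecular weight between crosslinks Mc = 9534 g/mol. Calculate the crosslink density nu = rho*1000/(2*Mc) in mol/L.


nu = rho * 1000 / (2 * Mc)
nu = 1.02 * 1000 / (2 * 9534)
nu = 1020.0 / 19068
nu = 0.0535 mol/L

0.0535 mol/L


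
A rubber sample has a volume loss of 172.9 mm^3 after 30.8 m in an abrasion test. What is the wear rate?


Rate = volume_loss / distance
= 172.9 / 30.8
= 5.614 mm^3/m

5.614 mm^3/m


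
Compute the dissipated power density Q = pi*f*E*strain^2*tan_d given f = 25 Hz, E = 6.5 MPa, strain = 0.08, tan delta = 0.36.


Q = pi * f * E * strain^2 * tan_d
= pi * 25 * 6.5 * 0.08^2 * 0.36
= pi * 25 * 6.5 * 0.0064 * 0.36
= 1.1762

Q = 1.1762


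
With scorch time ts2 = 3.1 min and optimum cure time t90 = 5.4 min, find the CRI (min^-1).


CRI = 100 / (t90 - ts2)
= 100 / (5.4 - 3.1)
= 100 / 2.3
= 43.48 min^-1

43.48 min^-1


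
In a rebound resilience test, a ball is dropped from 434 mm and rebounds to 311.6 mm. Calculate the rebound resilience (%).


Resilience = h_rebound / h_drop * 100
= 311.6 / 434 * 100
= 71.8%

71.8%


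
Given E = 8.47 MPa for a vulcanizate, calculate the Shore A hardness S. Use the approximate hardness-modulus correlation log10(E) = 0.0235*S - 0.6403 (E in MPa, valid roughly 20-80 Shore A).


log10(E) = 0.0235*S - 0.6403  =>  S = (log10(E) + 0.6403) / 0.0235
log10(8.47) = 0.927883
S = (0.927883 + 0.6403) / 0.0235 = 1.568183 / 0.0235
S = 66.7

Shore A = 66.7


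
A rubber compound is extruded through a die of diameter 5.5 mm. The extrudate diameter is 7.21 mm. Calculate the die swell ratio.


Die swell ratio = D_extrudate / D_die
= 7.21 / 5.5
= 1.311

Die swell = 1.311


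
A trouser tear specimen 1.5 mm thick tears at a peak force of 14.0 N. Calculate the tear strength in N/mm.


Tear strength = force / thickness
= 14.0 / 1.5
= 9.33 N/mm

9.33 N/mm


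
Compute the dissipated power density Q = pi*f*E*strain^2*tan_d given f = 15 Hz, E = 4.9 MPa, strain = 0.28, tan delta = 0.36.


Q = pi * f * E * strain^2 * tan_d
= pi * 15 * 4.9 * 0.28^2 * 0.36
= pi * 15 * 4.9 * 0.0784 * 0.36
= 6.5171

Q = 6.5171


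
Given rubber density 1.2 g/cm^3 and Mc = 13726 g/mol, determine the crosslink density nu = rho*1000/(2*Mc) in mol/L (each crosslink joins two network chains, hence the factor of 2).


nu = rho * 1000 / (2 * Mc)
nu = 1.2 * 1000 / (2 * 13726)
nu = 1200.0 / 27452
nu = 0.0437 mol/L

0.0437 mol/L


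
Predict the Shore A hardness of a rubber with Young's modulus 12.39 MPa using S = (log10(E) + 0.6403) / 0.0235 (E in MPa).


log10(E) = 0.0235*S - 0.6403  =>  S = (log10(E) + 0.6403) / 0.0235
log10(12.39) = 1.093071
S = (1.093071 + 0.6403) / 0.0235 = 1.733371 / 0.0235
S = 73.8

Shore A = 73.8


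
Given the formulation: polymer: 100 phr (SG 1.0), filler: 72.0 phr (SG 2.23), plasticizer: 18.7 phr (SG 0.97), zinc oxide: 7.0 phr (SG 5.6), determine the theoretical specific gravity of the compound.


Sum of weights = 197.7
Volume contributions:
  polymer: 100/1.0 = 100.0000
  filler: 72.0/2.23 = 32.2870
  plasticizer: 18.7/0.97 = 19.2784
  zinc oxide: 7.0/5.6 = 1.2500
Sum of volumes = 152.8153
SG = 197.7 / 152.8153 = 1.294

SG = 1.294


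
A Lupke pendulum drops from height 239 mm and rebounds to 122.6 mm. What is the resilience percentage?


Resilience = h_rebound / h_drop * 100
= 122.6 / 239 * 100
= 51.3%

51.3%


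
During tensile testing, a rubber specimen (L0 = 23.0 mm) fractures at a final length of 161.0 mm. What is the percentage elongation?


Elongation = (Lf - L0) / L0 * 100
= (161.0 - 23.0) / 23.0 * 100
= 138.0 / 23.0 * 100
= 600.0%

600.0%


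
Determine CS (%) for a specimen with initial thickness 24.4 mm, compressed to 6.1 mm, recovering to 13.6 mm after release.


CS = (t0 - recovered) / (t0 - ts) * 100
= (24.4 - 13.6) / (24.4 - 6.1) * 100
= 10.8 / 18.3 * 100
= 59.0%

59.0%


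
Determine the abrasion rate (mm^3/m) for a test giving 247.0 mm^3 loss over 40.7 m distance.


Rate = volume_loss / distance
= 247.0 / 40.7
= 6.069 mm^3/m

6.069 mm^3/m


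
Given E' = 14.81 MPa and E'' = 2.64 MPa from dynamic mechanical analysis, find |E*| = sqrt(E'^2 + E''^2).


|E*| = sqrt(E'^2 + E''^2)
= sqrt(14.81^2 + 2.64^2)
= sqrt(219.3361 + 6.9696)
= 15.043 MPa

15.043 MPa


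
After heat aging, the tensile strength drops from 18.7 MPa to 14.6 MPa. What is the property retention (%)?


Retention = aged / original * 100
= 14.6 / 18.7 * 100
= 78.1%

78.1%


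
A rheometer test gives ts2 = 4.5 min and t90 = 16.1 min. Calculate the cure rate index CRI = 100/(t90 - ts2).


CRI = 100 / (t90 - ts2)
= 100 / (16.1 - 4.5)
= 100 / 11.6
= 8.62 min^-1

8.62 min^-1


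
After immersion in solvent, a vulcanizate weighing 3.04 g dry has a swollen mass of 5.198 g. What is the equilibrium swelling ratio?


Q = W_swollen / W_dry
Q = 5.198 / 3.04
Q = 1.71

Q = 1.71


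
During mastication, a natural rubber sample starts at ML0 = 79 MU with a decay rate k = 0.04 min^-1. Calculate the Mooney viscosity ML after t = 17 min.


ML = ML0 * exp(-k * t)
ML = 79 * exp(-0.04 * 17)
ML = 79 * 0.5066
ML = 40.02 MU

40.02 MU


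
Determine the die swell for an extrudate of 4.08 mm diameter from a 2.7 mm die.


Die swell ratio = D_extrudate / D_die
= 4.08 / 2.7
= 1.511

Die swell = 1.511


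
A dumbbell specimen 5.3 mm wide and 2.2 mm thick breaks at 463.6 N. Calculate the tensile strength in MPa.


Area = width * thickness = 5.3 * 2.2 = 11.66 mm^2
TS = force / area = 463.6 / 11.66 = 39.76 MPa

39.76 MPa


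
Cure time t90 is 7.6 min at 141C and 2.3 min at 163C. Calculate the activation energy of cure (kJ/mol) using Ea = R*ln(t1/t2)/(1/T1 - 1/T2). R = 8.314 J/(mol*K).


T1 = 414.15 K, T2 = 436.15 K
1/T1 - 1/T2 = 1.2179e-04
ln(t1/t2) = ln(7.6/2.3) = 1.1952
Ea = 8.314 * 1.1952 / 1.2179e-04 = 81589.7651 J/mol
Ea = 81.59 kJ/mol

81.59 kJ/mol


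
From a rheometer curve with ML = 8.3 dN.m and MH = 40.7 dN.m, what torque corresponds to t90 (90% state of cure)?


M90 = ML + 0.9 * (MH - ML)
M90 = 8.3 + 0.9 * (40.7 - 8.3)
M90 = 8.3 + 0.9 * 32.4
M90 = 37.46 dN.m

37.46 dN.m


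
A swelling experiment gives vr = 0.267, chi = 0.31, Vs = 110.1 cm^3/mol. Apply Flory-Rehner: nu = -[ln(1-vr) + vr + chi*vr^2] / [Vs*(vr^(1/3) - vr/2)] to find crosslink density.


ln(1 - vr) = ln(1 - 0.267) = -0.3106
Numerator = -((-0.3106) + 0.267 + 0.31 * 0.267^2) = 0.0215
Denominator = 110.1 * (0.267^(1/3) - 0.267/2) = 56.1981
nu = 0.0215 / 56.1981 = 3.8275e-04 mol/cm^3

3.8275e-04 mol/cm^3


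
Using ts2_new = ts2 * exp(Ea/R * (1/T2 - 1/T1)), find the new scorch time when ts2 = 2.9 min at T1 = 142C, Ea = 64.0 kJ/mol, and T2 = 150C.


Convert temperatures: T1 = 142 + 273.15 = 415.15 K, T2 = 150 + 273.15 = 423.15 K
ts2_new = 2.9 * exp(64000 / 8.314 * (1/423.15 - 1/415.15))
1/T2 - 1/T1 = -4.5540e-05
ts2_new = 2.04 min

2.04 min


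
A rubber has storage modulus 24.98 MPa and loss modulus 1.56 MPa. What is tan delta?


tan delta = E'' / E'
= 1.56 / 24.98
= 0.0624

tan delta = 0.0624


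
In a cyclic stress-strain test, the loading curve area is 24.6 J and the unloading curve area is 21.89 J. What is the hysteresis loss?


Hysteresis loss = loading - unloading
= 24.6 - 21.89
= 2.71 J

2.71 J


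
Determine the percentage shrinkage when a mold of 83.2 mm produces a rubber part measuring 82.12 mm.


Shrinkage = (mold - part) / mold * 100
= (83.2 - 82.12) / 83.2 * 100
= 1.08 / 83.2 * 100
= 1.3%

1.3%


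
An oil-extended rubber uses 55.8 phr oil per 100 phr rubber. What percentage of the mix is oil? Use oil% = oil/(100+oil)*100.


Oil % = oil / (100 + oil) * 100
= 55.8 / (100 + 55.8) * 100
= 55.8 / 155.8 * 100
= 35.82%

35.82%


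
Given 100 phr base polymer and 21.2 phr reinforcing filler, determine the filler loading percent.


Filler % = filler / (rubber + filler) * 100
= 21.2 / (100 + 21.2) * 100
= 21.2 / 121.2 * 100
= 17.49%

17.49%


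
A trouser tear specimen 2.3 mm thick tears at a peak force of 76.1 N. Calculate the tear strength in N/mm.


Tear strength = force / thickness
= 76.1 / 2.3
= 33.09 N/mm

33.09 N/mm


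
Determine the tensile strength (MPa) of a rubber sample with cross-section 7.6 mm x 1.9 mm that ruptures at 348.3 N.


Area = width * thickness = 7.6 * 1.9 = 14.44 mm^2
TS = force / area = 348.3 / 14.44 = 24.12 MPa

24.12 MPa


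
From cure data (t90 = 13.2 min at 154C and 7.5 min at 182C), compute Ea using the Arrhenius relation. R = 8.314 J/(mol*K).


T1 = 427.15 K, T2 = 455.15 K
1/T1 - 1/T2 = 1.4402e-04
ln(t1/t2) = ln(13.2/7.5) = 0.5653
Ea = 8.314 * 0.5653 / 1.4402e-04 = 32634.4683 J/mol
Ea = 32.63 kJ/mol

32.63 kJ/mol


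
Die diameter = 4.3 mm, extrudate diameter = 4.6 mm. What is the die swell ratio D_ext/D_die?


Die swell ratio = D_extrudate / D_die
= 4.6 / 4.3
= 1.07

Die swell = 1.07


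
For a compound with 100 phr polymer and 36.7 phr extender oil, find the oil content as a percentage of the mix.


Oil % = oil / (100 + oil) * 100
= 36.7 / (100 + 36.7) * 100
= 36.7 / 136.7 * 100
= 26.85%

26.85%


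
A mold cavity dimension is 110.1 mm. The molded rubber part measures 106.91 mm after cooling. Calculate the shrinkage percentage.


Shrinkage = (mold - part) / mold * 100
= (110.1 - 106.91) / 110.1 * 100
= 3.19 / 110.1 * 100
= 2.9%

2.9%


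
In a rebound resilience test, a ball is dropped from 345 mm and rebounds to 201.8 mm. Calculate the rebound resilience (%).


Resilience = h_rebound / h_drop * 100
= 201.8 / 345 * 100
= 58.5%

58.5%


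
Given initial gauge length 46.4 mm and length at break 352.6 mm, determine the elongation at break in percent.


Elongation = (Lf - L0) / L0 * 100
= (352.6 - 46.4) / 46.4 * 100
= 306.2 / 46.4 * 100
= 659.9%

659.9%


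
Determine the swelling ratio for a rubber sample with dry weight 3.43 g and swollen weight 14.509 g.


Q = W_swollen / W_dry
Q = 14.509 / 3.43
Q = 4.23

Q = 4.23


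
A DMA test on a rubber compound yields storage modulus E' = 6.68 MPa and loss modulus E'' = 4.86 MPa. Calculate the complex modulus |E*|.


|E*| = sqrt(E'^2 + E''^2)
= sqrt(6.68^2 + 4.86^2)
= sqrt(44.6224 + 23.6196)
= 8.261 MPa

8.261 MPa


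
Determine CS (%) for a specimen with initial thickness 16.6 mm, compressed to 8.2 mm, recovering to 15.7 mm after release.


CS = (t0 - recovered) / (t0 - ts) * 100
= (16.6 - 15.7) / (16.6 - 8.2) * 100
= 0.9 / 8.4 * 100
= 10.7%

10.7%


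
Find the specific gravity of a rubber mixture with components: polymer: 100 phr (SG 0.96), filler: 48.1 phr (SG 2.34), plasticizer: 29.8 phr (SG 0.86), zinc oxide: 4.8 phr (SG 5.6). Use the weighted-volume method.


Sum of weights = 182.7
Volume contributions:
  polymer: 100/0.96 = 104.1667
  filler: 48.1/2.34 = 20.5556
  plasticizer: 29.8/0.86 = 34.6512
  zinc oxide: 4.8/5.6 = 0.8571
Sum of volumes = 160.2305
SG = 182.7 / 160.2305 = 1.14

SG = 1.14


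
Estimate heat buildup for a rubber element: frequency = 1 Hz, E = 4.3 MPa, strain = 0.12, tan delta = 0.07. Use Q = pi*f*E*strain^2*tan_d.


Q = pi * f * E * strain^2 * tan_d
= pi * 1 * 4.3 * 0.12^2 * 0.07
= pi * 1 * 4.3 * 0.0144 * 0.07
= 0.0136

Q = 0.0136


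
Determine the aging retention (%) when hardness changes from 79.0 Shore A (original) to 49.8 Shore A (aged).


Retention = aged / original * 100
= 49.8 / 79.0 * 100
= 63.0%

63.0%


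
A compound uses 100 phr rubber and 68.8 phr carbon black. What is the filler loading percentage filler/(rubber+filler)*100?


Filler % = filler / (rubber + filler) * 100
= 68.8 / (100 + 68.8) * 100
= 68.8 / 168.8 * 100
= 40.76%

40.76%


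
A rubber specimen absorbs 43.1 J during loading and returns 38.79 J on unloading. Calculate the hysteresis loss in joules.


Hysteresis loss = loading - unloading
= 43.1 - 38.79
= 4.31 J

4.31 J


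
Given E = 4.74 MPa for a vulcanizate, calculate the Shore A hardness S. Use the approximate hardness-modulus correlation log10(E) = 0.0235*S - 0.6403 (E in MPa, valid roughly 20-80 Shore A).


log10(E) = 0.0235*S - 0.6403  =>  S = (log10(E) + 0.6403) / 0.0235
log10(4.74) = 0.675778
S = (0.675778 + 0.6403) / 0.0235 = 1.316078 / 0.0235
S = 56.0

Shore A = 56.0


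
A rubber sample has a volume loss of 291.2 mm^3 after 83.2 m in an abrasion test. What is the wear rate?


Rate = volume_loss / distance
= 291.2 / 83.2
= 3.5 mm^3/m

3.5 mm^3/m


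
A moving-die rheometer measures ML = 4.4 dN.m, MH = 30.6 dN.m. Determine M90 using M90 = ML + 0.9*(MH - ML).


M90 = ML + 0.9 * (MH - ML)
M90 = 4.4 + 0.9 * (30.6 - 4.4)
M90 = 4.4 + 0.9 * 26.2
M90 = 27.98 dN.m

27.98 dN.m


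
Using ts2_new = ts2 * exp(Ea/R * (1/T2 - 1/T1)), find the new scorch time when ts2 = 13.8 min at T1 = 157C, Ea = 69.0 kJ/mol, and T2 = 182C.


Convert temperatures: T1 = 157 + 273.15 = 430.15 K, T2 = 182 + 273.15 = 455.15 K
ts2_new = 13.8 * exp(69000 / 8.314 * (1/455.15 - 1/430.15))
1/T2 - 1/T1 = -1.2769e-04
ts2_new = 4.78 min

4.78 min


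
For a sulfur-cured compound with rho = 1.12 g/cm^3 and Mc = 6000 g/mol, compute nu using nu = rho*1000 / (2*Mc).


nu = rho * 1000 / (2 * Mc)
nu = 1.12 * 1000 / (2 * 6000)
nu = 1120.0 / 12000
nu = 0.0933 mol/L

0.0933 mol/L


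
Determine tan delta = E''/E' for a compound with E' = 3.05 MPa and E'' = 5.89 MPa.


tan delta = E'' / E'
= 5.89 / 3.05
= 1.9311

tan delta = 1.9311


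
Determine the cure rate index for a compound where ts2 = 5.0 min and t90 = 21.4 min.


CRI = 100 / (t90 - ts2)
= 100 / (21.4 - 5.0)
= 100 / 16.4
= 6.1 min^-1

6.1 min^-1


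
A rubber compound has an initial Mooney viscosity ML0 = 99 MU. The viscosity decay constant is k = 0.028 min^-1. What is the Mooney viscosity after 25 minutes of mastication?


ML = ML0 * exp(-k * t)
ML = 99 * exp(-0.028 * 25)
ML = 99 * 0.4966
ML = 49.16 MU

49.16 MU


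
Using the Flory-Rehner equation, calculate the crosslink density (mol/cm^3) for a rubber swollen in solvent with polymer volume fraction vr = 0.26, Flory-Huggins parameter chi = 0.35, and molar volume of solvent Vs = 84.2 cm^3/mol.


ln(1 - vr) = ln(1 - 0.26) = -0.3011
Numerator = -((-0.3011) + 0.26 + 0.35 * 0.26^2) = 0.0174
Denominator = 84.2 * (0.26^(1/3) - 0.26/2) = 42.7947
nu = 0.0174 / 42.7947 = 4.0765e-04 mol/cm^3

4.0765e-04 mol/cm^3


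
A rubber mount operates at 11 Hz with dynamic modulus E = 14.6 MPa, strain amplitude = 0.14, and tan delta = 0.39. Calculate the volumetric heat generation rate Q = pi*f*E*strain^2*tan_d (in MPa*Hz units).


Q = pi * f * E * strain^2 * tan_d
= pi * 11 * 14.6 * 0.14^2 * 0.39
= pi * 11 * 14.6 * 0.0196 * 0.39
= 3.8567

Q = 3.8567


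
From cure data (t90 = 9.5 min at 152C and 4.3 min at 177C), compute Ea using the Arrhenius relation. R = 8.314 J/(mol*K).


T1 = 425.15 K, T2 = 450.15 K
1/T1 - 1/T2 = 1.3063e-04
ln(t1/t2) = ln(9.5/4.3) = 0.7927
Ea = 8.314 * 0.7927 / 1.3063e-04 = 50450.5127 J/mol
Ea = 50.45 kJ/mol

50.45 kJ/mol


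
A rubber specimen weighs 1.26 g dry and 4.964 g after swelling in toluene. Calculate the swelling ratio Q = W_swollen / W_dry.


Q = W_swollen / W_dry
Q = 4.964 / 1.26
Q = 3.94

Q = 3.94


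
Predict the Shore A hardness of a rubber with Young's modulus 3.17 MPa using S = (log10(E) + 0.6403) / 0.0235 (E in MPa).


log10(E) = 0.0235*S - 0.6403  =>  S = (log10(E) + 0.6403) / 0.0235
log10(3.17) = 0.501059
S = (0.501059 + 0.6403) / 0.0235 = 1.141359 / 0.0235
S = 48.6

Shore A = 48.6


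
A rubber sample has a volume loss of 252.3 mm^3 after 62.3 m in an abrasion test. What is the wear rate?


Rate = volume_loss / distance
= 252.3 / 62.3
= 4.05 mm^3/m

4.05 mm^3/m


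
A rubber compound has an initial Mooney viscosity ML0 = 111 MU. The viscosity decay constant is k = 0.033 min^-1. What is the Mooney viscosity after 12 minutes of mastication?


ML = ML0 * exp(-k * t)
ML = 111 * exp(-0.033 * 12)
ML = 111 * 0.6730
ML = 74.7 MU

74.7 MU


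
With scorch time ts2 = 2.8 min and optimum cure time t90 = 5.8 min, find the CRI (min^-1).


CRI = 100 / (t90 - ts2)
= 100 / (5.8 - 2.8)
= 100 / 3.0
= 33.33 min^-1

33.33 min^-1


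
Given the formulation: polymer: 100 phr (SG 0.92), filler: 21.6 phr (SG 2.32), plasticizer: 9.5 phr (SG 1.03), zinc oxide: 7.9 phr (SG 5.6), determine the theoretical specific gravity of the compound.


Sum of weights = 139.0
Volume contributions:
  polymer: 100/0.92 = 108.6957
  filler: 21.6/2.32 = 9.3103
  plasticizer: 9.5/1.03 = 9.2233
  zinc oxide: 7.9/5.6 = 1.4107
Sum of volumes = 128.6400
SG = 139.0 / 128.6400 = 1.081

SG = 1.081


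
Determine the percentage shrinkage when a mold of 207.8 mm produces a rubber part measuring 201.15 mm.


Shrinkage = (mold - part) / mold * 100
= (207.8 - 201.15) / 207.8 * 100
= 6.65 / 207.8 * 100
= 3.2%

3.2%


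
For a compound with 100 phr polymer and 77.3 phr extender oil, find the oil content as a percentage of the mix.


Oil % = oil / (100 + oil) * 100
= 77.3 / (100 + 77.3) * 100
= 77.3 / 177.3 * 100
= 43.6%

43.6%
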